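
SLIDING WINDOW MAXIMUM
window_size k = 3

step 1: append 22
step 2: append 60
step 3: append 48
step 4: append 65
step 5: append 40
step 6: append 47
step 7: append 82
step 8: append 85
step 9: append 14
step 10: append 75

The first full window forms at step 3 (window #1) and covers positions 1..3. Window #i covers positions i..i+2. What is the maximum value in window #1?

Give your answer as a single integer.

step 1: append 22 -> window=[22] (not full yet)
step 2: append 60 -> window=[22, 60] (not full yet)
step 3: append 48 -> window=[22, 60, 48] -> max=60
Window #1 max = 60

Answer: 60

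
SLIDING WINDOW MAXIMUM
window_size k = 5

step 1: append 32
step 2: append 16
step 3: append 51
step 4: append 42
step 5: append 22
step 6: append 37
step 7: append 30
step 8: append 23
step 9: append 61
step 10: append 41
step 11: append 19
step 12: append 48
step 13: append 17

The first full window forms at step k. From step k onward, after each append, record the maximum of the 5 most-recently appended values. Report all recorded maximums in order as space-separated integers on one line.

Answer: 51 51 51 42 61 61 61 61 61

Derivation:
step 1: append 32 -> window=[32] (not full yet)
step 2: append 16 -> window=[32, 16] (not full yet)
step 3: append 51 -> window=[32, 16, 51] (not full yet)
step 4: append 42 -> window=[32, 16, 51, 42] (not full yet)
step 5: append 22 -> window=[32, 16, 51, 42, 22] -> max=51
step 6: append 37 -> window=[16, 51, 42, 22, 37] -> max=51
step 7: append 30 -> window=[51, 42, 22, 37, 30] -> max=51
step 8: append 23 -> window=[42, 22, 37, 30, 23] -> max=42
step 9: append 61 -> window=[22, 37, 30, 23, 61] -> max=61
step 10: append 41 -> window=[37, 30, 23, 61, 41] -> max=61
step 11: append 19 -> window=[30, 23, 61, 41, 19] -> max=61
step 12: append 48 -> window=[23, 61, 41, 19, 48] -> max=61
step 13: append 17 -> window=[61, 41, 19, 48, 17] -> max=61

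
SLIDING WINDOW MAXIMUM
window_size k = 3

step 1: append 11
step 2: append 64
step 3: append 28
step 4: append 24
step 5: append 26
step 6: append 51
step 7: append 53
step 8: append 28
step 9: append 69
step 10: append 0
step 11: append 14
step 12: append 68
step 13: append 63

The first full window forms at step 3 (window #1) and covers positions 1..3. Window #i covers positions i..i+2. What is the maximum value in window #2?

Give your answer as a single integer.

Answer: 64

Derivation:
step 1: append 11 -> window=[11] (not full yet)
step 2: append 64 -> window=[11, 64] (not full yet)
step 3: append 28 -> window=[11, 64, 28] -> max=64
step 4: append 24 -> window=[64, 28, 24] -> max=64
Window #2 max = 64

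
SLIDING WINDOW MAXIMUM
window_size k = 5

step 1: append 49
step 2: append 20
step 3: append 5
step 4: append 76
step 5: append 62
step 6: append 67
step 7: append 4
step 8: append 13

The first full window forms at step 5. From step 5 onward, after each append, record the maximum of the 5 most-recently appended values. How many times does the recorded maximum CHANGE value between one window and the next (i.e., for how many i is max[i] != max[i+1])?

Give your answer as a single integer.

Answer: 0

Derivation:
step 1: append 49 -> window=[49] (not full yet)
step 2: append 20 -> window=[49, 20] (not full yet)
step 3: append 5 -> window=[49, 20, 5] (not full yet)
step 4: append 76 -> window=[49, 20, 5, 76] (not full yet)
step 5: append 62 -> window=[49, 20, 5, 76, 62] -> max=76
step 6: append 67 -> window=[20, 5, 76, 62, 67] -> max=76
step 7: append 4 -> window=[5, 76, 62, 67, 4] -> max=76
step 8: append 13 -> window=[76, 62, 67, 4, 13] -> max=76
Recorded maximums: 76 76 76 76
Changes between consecutive maximums: 0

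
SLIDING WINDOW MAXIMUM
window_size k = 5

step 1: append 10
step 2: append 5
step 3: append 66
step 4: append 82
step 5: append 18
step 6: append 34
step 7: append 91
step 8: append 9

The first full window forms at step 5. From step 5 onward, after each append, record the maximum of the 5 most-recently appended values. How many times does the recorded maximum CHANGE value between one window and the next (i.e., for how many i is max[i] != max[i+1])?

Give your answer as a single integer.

Answer: 1

Derivation:
step 1: append 10 -> window=[10] (not full yet)
step 2: append 5 -> window=[10, 5] (not full yet)
step 3: append 66 -> window=[10, 5, 66] (not full yet)
step 4: append 82 -> window=[10, 5, 66, 82] (not full yet)
step 5: append 18 -> window=[10, 5, 66, 82, 18] -> max=82
step 6: append 34 -> window=[5, 66, 82, 18, 34] -> max=82
step 7: append 91 -> window=[66, 82, 18, 34, 91] -> max=91
step 8: append 9 -> window=[82, 18, 34, 91, 9] -> max=91
Recorded maximums: 82 82 91 91
Changes between consecutive maximums: 1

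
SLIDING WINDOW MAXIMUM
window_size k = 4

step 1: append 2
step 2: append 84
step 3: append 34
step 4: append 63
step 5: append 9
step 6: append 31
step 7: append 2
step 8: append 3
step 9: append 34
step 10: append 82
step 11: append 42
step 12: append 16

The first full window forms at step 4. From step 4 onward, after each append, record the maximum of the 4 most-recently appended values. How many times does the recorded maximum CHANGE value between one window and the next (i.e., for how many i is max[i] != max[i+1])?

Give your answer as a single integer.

step 1: append 2 -> window=[2] (not full yet)
step 2: append 84 -> window=[2, 84] (not full yet)
step 3: append 34 -> window=[2, 84, 34] (not full yet)
step 4: append 63 -> window=[2, 84, 34, 63] -> max=84
step 5: append 9 -> window=[84, 34, 63, 9] -> max=84
step 6: append 31 -> window=[34, 63, 9, 31] -> max=63
step 7: append 2 -> window=[63, 9, 31, 2] -> max=63
step 8: append 3 -> window=[9, 31, 2, 3] -> max=31
step 9: append 34 -> window=[31, 2, 3, 34] -> max=34
step 10: append 82 -> window=[2, 3, 34, 82] -> max=82
step 11: append 42 -> window=[3, 34, 82, 42] -> max=82
step 12: append 16 -> window=[34, 82, 42, 16] -> max=82
Recorded maximums: 84 84 63 63 31 34 82 82 82
Changes between consecutive maximums: 4

Answer: 4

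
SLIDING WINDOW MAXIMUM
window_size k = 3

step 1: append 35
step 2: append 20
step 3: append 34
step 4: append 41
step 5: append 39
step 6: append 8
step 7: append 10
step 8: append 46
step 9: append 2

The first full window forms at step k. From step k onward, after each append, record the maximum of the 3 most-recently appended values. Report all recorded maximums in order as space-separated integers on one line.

Answer: 35 41 41 41 39 46 46

Derivation:
step 1: append 35 -> window=[35] (not full yet)
step 2: append 20 -> window=[35, 20] (not full yet)
step 3: append 34 -> window=[35, 20, 34] -> max=35
step 4: append 41 -> window=[20, 34, 41] -> max=41
step 5: append 39 -> window=[34, 41, 39] -> max=41
step 6: append 8 -> window=[41, 39, 8] -> max=41
step 7: append 10 -> window=[39, 8, 10] -> max=39
step 8: append 46 -> window=[8, 10, 46] -> max=46
step 9: append 2 -> window=[10, 46, 2] -> max=46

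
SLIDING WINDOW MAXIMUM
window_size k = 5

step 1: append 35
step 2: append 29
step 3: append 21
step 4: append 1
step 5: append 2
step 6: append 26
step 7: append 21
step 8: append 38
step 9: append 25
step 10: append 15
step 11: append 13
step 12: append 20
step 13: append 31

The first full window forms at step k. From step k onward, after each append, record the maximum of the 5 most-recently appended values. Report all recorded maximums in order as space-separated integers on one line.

step 1: append 35 -> window=[35] (not full yet)
step 2: append 29 -> window=[35, 29] (not full yet)
step 3: append 21 -> window=[35, 29, 21] (not full yet)
step 4: append 1 -> window=[35, 29, 21, 1] (not full yet)
step 5: append 2 -> window=[35, 29, 21, 1, 2] -> max=35
step 6: append 26 -> window=[29, 21, 1, 2, 26] -> max=29
step 7: append 21 -> window=[21, 1, 2, 26, 21] -> max=26
step 8: append 38 -> window=[1, 2, 26, 21, 38] -> max=38
step 9: append 25 -> window=[2, 26, 21, 38, 25] -> max=38
step 10: append 15 -> window=[26, 21, 38, 25, 15] -> max=38
step 11: append 13 -> window=[21, 38, 25, 15, 13] -> max=38
step 12: append 20 -> window=[38, 25, 15, 13, 20] -> max=38
step 13: append 31 -> window=[25, 15, 13, 20, 31] -> max=31

Answer: 35 29 26 38 38 38 38 38 31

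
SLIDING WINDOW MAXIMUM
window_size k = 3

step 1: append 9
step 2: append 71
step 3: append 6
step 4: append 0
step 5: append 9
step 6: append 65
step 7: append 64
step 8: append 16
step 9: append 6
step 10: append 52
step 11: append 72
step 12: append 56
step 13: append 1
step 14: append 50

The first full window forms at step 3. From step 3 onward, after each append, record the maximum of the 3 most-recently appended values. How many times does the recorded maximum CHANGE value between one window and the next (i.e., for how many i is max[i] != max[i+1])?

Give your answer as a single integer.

Answer: 6

Derivation:
step 1: append 9 -> window=[9] (not full yet)
step 2: append 71 -> window=[9, 71] (not full yet)
step 3: append 6 -> window=[9, 71, 6] -> max=71
step 4: append 0 -> window=[71, 6, 0] -> max=71
step 5: append 9 -> window=[6, 0, 9] -> max=9
step 6: append 65 -> window=[0, 9, 65] -> max=65
step 7: append 64 -> window=[9, 65, 64] -> max=65
step 8: append 16 -> window=[65, 64, 16] -> max=65
step 9: append 6 -> window=[64, 16, 6] -> max=64
step 10: append 52 -> window=[16, 6, 52] -> max=52
step 11: append 72 -> window=[6, 52, 72] -> max=72
step 12: append 56 -> window=[52, 72, 56] -> max=72
step 13: append 1 -> window=[72, 56, 1] -> max=72
step 14: append 50 -> window=[56, 1, 50] -> max=56
Recorded maximums: 71 71 9 65 65 65 64 52 72 72 72 56
Changes between consecutive maximums: 6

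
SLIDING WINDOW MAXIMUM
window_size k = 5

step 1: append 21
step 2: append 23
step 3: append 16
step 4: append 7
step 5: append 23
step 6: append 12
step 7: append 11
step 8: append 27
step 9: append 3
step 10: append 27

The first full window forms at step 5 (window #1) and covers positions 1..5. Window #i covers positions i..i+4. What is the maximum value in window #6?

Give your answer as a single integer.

step 1: append 21 -> window=[21] (not full yet)
step 2: append 23 -> window=[21, 23] (not full yet)
step 3: append 16 -> window=[21, 23, 16] (not full yet)
step 4: append 7 -> window=[21, 23, 16, 7] (not full yet)
step 5: append 23 -> window=[21, 23, 16, 7, 23] -> max=23
step 6: append 12 -> window=[23, 16, 7, 23, 12] -> max=23
step 7: append 11 -> window=[16, 7, 23, 12, 11] -> max=23
step 8: append 27 -> window=[7, 23, 12, 11, 27] -> max=27
step 9: append 3 -> window=[23, 12, 11, 27, 3] -> max=27
step 10: append 27 -> window=[12, 11, 27, 3, 27] -> max=27
Window #6 max = 27

Answer: 27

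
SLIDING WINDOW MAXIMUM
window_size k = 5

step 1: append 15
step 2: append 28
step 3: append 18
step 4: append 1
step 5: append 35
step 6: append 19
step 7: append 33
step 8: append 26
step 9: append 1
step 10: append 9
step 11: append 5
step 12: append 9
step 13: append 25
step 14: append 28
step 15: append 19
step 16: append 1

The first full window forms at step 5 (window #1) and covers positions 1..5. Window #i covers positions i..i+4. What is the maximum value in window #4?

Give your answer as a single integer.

step 1: append 15 -> window=[15] (not full yet)
step 2: append 28 -> window=[15, 28] (not full yet)
step 3: append 18 -> window=[15, 28, 18] (not full yet)
step 4: append 1 -> window=[15, 28, 18, 1] (not full yet)
step 5: append 35 -> window=[15, 28, 18, 1, 35] -> max=35
step 6: append 19 -> window=[28, 18, 1, 35, 19] -> max=35
step 7: append 33 -> window=[18, 1, 35, 19, 33] -> max=35
step 8: append 26 -> window=[1, 35, 19, 33, 26] -> max=35
Window #4 max = 35

Answer: 35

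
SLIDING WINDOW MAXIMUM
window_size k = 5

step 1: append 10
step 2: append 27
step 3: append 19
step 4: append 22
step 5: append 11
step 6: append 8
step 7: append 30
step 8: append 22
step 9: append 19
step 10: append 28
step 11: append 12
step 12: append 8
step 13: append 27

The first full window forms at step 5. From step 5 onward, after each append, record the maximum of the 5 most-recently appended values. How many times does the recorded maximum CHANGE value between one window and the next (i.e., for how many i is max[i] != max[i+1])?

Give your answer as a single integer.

step 1: append 10 -> window=[10] (not full yet)
step 2: append 27 -> window=[10, 27] (not full yet)
step 3: append 19 -> window=[10, 27, 19] (not full yet)
step 4: append 22 -> window=[10, 27, 19, 22] (not full yet)
step 5: append 11 -> window=[10, 27, 19, 22, 11] -> max=27
step 6: append 8 -> window=[27, 19, 22, 11, 8] -> max=27
step 7: append 30 -> window=[19, 22, 11, 8, 30] -> max=30
step 8: append 22 -> window=[22, 11, 8, 30, 22] -> max=30
step 9: append 19 -> window=[11, 8, 30, 22, 19] -> max=30
step 10: append 28 -> window=[8, 30, 22, 19, 28] -> max=30
step 11: append 12 -> window=[30, 22, 19, 28, 12] -> max=30
step 12: append 8 -> window=[22, 19, 28, 12, 8] -> max=28
step 13: append 27 -> window=[19, 28, 12, 8, 27] -> max=28
Recorded maximums: 27 27 30 30 30 30 30 28 28
Changes between consecutive maximums: 2

Answer: 2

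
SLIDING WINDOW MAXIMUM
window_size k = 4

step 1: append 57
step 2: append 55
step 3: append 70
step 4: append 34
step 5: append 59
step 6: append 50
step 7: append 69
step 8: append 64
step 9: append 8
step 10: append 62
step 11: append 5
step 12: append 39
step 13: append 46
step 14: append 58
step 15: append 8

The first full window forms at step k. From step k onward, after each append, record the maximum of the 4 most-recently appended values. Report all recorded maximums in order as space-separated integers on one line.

step 1: append 57 -> window=[57] (not full yet)
step 2: append 55 -> window=[57, 55] (not full yet)
step 3: append 70 -> window=[57, 55, 70] (not full yet)
step 4: append 34 -> window=[57, 55, 70, 34] -> max=70
step 5: append 59 -> window=[55, 70, 34, 59] -> max=70
step 6: append 50 -> window=[70, 34, 59, 50] -> max=70
step 7: append 69 -> window=[34, 59, 50, 69] -> max=69
step 8: append 64 -> window=[59, 50, 69, 64] -> max=69
step 9: append 8 -> window=[50, 69, 64, 8] -> max=69
step 10: append 62 -> window=[69, 64, 8, 62] -> max=69
step 11: append 5 -> window=[64, 8, 62, 5] -> max=64
step 12: append 39 -> window=[8, 62, 5, 39] -> max=62
step 13: append 46 -> window=[62, 5, 39, 46] -> max=62
step 14: append 58 -> window=[5, 39, 46, 58] -> max=58
step 15: append 8 -> window=[39, 46, 58, 8] -> max=58

Answer: 70 70 70 69 69 69 69 64 62 62 58 58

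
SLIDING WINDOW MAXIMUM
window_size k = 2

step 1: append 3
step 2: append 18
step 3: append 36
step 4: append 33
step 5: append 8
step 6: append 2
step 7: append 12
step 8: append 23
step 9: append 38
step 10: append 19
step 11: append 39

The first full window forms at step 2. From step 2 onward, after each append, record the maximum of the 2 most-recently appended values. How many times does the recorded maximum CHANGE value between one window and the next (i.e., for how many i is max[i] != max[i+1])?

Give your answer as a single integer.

step 1: append 3 -> window=[3] (not full yet)
step 2: append 18 -> window=[3, 18] -> max=18
step 3: append 36 -> window=[18, 36] -> max=36
step 4: append 33 -> window=[36, 33] -> max=36
step 5: append 8 -> window=[33, 8] -> max=33
step 6: append 2 -> window=[8, 2] -> max=8
step 7: append 12 -> window=[2, 12] -> max=12
step 8: append 23 -> window=[12, 23] -> max=23
step 9: append 38 -> window=[23, 38] -> max=38
step 10: append 19 -> window=[38, 19] -> max=38
step 11: append 39 -> window=[19, 39] -> max=39
Recorded maximums: 18 36 36 33 8 12 23 38 38 39
Changes between consecutive maximums: 7

Answer: 7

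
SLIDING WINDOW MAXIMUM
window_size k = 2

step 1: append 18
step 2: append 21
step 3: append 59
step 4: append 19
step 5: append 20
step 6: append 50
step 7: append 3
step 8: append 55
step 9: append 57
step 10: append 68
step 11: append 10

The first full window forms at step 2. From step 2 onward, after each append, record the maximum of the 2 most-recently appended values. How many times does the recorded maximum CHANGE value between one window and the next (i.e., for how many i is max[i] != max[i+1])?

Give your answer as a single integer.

Answer: 6

Derivation:
step 1: append 18 -> window=[18] (not full yet)
step 2: append 21 -> window=[18, 21] -> max=21
step 3: append 59 -> window=[21, 59] -> max=59
step 4: append 19 -> window=[59, 19] -> max=59
step 5: append 20 -> window=[19, 20] -> max=20
step 6: append 50 -> window=[20, 50] -> max=50
step 7: append 3 -> window=[50, 3] -> max=50
step 8: append 55 -> window=[3, 55] -> max=55
step 9: append 57 -> window=[55, 57] -> max=57
step 10: append 68 -> window=[57, 68] -> max=68
step 11: append 10 -> window=[68, 10] -> max=68
Recorded maximums: 21 59 59 20 50 50 55 57 68 68
Changes between consecutive maximums: 6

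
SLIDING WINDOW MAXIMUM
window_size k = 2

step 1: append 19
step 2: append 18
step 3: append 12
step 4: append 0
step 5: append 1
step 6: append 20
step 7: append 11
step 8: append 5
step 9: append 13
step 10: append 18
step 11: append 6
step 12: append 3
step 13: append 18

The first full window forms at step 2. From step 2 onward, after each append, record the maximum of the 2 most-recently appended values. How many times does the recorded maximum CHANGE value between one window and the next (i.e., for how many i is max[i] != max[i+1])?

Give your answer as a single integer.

step 1: append 19 -> window=[19] (not full yet)
step 2: append 18 -> window=[19, 18] -> max=19
step 3: append 12 -> window=[18, 12] -> max=18
step 4: append 0 -> window=[12, 0] -> max=12
step 5: append 1 -> window=[0, 1] -> max=1
step 6: append 20 -> window=[1, 20] -> max=20
step 7: append 11 -> window=[20, 11] -> max=20
step 8: append 5 -> window=[11, 5] -> max=11
step 9: append 13 -> window=[5, 13] -> max=13
step 10: append 18 -> window=[13, 18] -> max=18
step 11: append 6 -> window=[18, 6] -> max=18
step 12: append 3 -> window=[6, 3] -> max=6
step 13: append 18 -> window=[3, 18] -> max=18
Recorded maximums: 19 18 12 1 20 20 11 13 18 18 6 18
Changes between consecutive maximums: 9

Answer: 9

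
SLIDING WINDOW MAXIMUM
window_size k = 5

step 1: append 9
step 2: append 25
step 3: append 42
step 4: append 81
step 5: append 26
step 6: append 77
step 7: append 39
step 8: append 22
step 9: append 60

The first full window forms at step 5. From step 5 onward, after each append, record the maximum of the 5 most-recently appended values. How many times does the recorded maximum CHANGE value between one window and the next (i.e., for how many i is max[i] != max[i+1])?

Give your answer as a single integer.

Answer: 1

Derivation:
step 1: append 9 -> window=[9] (not full yet)
step 2: append 25 -> window=[9, 25] (not full yet)
step 3: append 42 -> window=[9, 25, 42] (not full yet)
step 4: append 81 -> window=[9, 25, 42, 81] (not full yet)
step 5: append 26 -> window=[9, 25, 42, 81, 26] -> max=81
step 6: append 77 -> window=[25, 42, 81, 26, 77] -> max=81
step 7: append 39 -> window=[42, 81, 26, 77, 39] -> max=81
step 8: append 22 -> window=[81, 26, 77, 39, 22] -> max=81
step 9: append 60 -> window=[26, 77, 39, 22, 60] -> max=77
Recorded maximums: 81 81 81 81 77
Changes between consecutive maximums: 1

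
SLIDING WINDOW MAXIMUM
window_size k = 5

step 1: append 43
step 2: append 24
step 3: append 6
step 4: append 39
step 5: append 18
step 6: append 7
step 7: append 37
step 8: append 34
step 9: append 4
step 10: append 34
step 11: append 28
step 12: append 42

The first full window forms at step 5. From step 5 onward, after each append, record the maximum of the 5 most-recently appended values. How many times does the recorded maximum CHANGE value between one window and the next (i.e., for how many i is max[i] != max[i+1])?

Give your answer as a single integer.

step 1: append 43 -> window=[43] (not full yet)
step 2: append 24 -> window=[43, 24] (not full yet)
step 3: append 6 -> window=[43, 24, 6] (not full yet)
step 4: append 39 -> window=[43, 24, 6, 39] (not full yet)
step 5: append 18 -> window=[43, 24, 6, 39, 18] -> max=43
step 6: append 7 -> window=[24, 6, 39, 18, 7] -> max=39
step 7: append 37 -> window=[6, 39, 18, 7, 37] -> max=39
step 8: append 34 -> window=[39, 18, 7, 37, 34] -> max=39
step 9: append 4 -> window=[18, 7, 37, 34, 4] -> max=37
step 10: append 34 -> window=[7, 37, 34, 4, 34] -> max=37
step 11: append 28 -> window=[37, 34, 4, 34, 28] -> max=37
step 12: append 42 -> window=[34, 4, 34, 28, 42] -> max=42
Recorded maximums: 43 39 39 39 37 37 37 42
Changes between consecutive maximums: 3

Answer: 3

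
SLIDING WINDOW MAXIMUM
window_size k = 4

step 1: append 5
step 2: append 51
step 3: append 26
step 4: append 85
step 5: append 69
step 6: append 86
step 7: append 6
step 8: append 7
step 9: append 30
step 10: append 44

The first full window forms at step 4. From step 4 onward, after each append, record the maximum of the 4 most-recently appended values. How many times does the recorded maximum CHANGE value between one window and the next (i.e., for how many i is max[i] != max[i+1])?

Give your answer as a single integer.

Answer: 2

Derivation:
step 1: append 5 -> window=[5] (not full yet)
step 2: append 51 -> window=[5, 51] (not full yet)
step 3: append 26 -> window=[5, 51, 26] (not full yet)
step 4: append 85 -> window=[5, 51, 26, 85] -> max=85
step 5: append 69 -> window=[51, 26, 85, 69] -> max=85
step 6: append 86 -> window=[26, 85, 69, 86] -> max=86
step 7: append 6 -> window=[85, 69, 86, 6] -> max=86
step 8: append 7 -> window=[69, 86, 6, 7] -> max=86
step 9: append 30 -> window=[86, 6, 7, 30] -> max=86
step 10: append 44 -> window=[6, 7, 30, 44] -> max=44
Recorded maximums: 85 85 86 86 86 86 44
Changes between consecutive maximums: 2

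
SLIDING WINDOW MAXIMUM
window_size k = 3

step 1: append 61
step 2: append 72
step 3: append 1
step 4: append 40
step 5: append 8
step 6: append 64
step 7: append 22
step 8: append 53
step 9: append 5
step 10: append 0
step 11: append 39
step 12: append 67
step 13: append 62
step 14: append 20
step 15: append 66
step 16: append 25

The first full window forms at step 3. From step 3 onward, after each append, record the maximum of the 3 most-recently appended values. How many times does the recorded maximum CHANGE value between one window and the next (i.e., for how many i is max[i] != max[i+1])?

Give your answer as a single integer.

Answer: 6

Derivation:
step 1: append 61 -> window=[61] (not full yet)
step 2: append 72 -> window=[61, 72] (not full yet)
step 3: append 1 -> window=[61, 72, 1] -> max=72
step 4: append 40 -> window=[72, 1, 40] -> max=72
step 5: append 8 -> window=[1, 40, 8] -> max=40
step 6: append 64 -> window=[40, 8, 64] -> max=64
step 7: append 22 -> window=[8, 64, 22] -> max=64
step 8: append 53 -> window=[64, 22, 53] -> max=64
step 9: append 5 -> window=[22, 53, 5] -> max=53
step 10: append 0 -> window=[53, 5, 0] -> max=53
step 11: append 39 -> window=[5, 0, 39] -> max=39
step 12: append 67 -> window=[0, 39, 67] -> max=67
step 13: append 62 -> window=[39, 67, 62] -> max=67
step 14: append 20 -> window=[67, 62, 20] -> max=67
step 15: append 66 -> window=[62, 20, 66] -> max=66
step 16: append 25 -> window=[20, 66, 25] -> max=66
Recorded maximums: 72 72 40 64 64 64 53 53 39 67 67 67 66 66
Changes between consecutive maximums: 6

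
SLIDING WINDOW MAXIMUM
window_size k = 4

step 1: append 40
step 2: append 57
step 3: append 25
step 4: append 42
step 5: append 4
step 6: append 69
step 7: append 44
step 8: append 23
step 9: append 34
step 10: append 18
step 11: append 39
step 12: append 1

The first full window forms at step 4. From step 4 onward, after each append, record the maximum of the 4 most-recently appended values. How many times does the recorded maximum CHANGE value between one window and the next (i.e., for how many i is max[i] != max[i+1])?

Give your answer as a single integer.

step 1: append 40 -> window=[40] (not full yet)
step 2: append 57 -> window=[40, 57] (not full yet)
step 3: append 25 -> window=[40, 57, 25] (not full yet)
step 4: append 42 -> window=[40, 57, 25, 42] -> max=57
step 5: append 4 -> window=[57, 25, 42, 4] -> max=57
step 6: append 69 -> window=[25, 42, 4, 69] -> max=69
step 7: append 44 -> window=[42, 4, 69, 44] -> max=69
step 8: append 23 -> window=[4, 69, 44, 23] -> max=69
step 9: append 34 -> window=[69, 44, 23, 34] -> max=69
step 10: append 18 -> window=[44, 23, 34, 18] -> max=44
step 11: append 39 -> window=[23, 34, 18, 39] -> max=39
step 12: append 1 -> window=[34, 18, 39, 1] -> max=39
Recorded maximums: 57 57 69 69 69 69 44 39 39
Changes between consecutive maximums: 3

Answer: 3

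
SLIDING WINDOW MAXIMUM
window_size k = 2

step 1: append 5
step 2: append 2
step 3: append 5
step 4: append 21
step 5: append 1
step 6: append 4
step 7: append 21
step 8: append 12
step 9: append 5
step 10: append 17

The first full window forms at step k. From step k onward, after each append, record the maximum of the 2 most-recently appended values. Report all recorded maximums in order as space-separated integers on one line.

step 1: append 5 -> window=[5] (not full yet)
step 2: append 2 -> window=[5, 2] -> max=5
step 3: append 5 -> window=[2, 5] -> max=5
step 4: append 21 -> window=[5, 21] -> max=21
step 5: append 1 -> window=[21, 1] -> max=21
step 6: append 4 -> window=[1, 4] -> max=4
step 7: append 21 -> window=[4, 21] -> max=21
step 8: append 12 -> window=[21, 12] -> max=21
step 9: append 5 -> window=[12, 5] -> max=12
step 10: append 17 -> window=[5, 17] -> max=17

Answer: 5 5 21 21 4 21 21 12 17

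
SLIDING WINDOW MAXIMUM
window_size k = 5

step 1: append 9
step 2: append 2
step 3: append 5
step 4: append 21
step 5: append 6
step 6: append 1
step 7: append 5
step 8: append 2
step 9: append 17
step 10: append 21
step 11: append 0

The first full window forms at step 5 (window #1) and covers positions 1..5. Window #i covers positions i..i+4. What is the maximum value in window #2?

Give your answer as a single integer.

step 1: append 9 -> window=[9] (not full yet)
step 2: append 2 -> window=[9, 2] (not full yet)
step 3: append 5 -> window=[9, 2, 5] (not full yet)
step 4: append 21 -> window=[9, 2, 5, 21] (not full yet)
step 5: append 6 -> window=[9, 2, 5, 21, 6] -> max=21
step 6: append 1 -> window=[2, 5, 21, 6, 1] -> max=21
Window #2 max = 21

Answer: 21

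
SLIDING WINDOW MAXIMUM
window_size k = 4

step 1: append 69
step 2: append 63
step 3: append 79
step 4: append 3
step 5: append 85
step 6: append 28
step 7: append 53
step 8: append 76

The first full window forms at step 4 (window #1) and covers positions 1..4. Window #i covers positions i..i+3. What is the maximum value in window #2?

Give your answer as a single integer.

step 1: append 69 -> window=[69] (not full yet)
step 2: append 63 -> window=[69, 63] (not full yet)
step 3: append 79 -> window=[69, 63, 79] (not full yet)
step 4: append 3 -> window=[69, 63, 79, 3] -> max=79
step 5: append 85 -> window=[63, 79, 3, 85] -> max=85
Window #2 max = 85

Answer: 85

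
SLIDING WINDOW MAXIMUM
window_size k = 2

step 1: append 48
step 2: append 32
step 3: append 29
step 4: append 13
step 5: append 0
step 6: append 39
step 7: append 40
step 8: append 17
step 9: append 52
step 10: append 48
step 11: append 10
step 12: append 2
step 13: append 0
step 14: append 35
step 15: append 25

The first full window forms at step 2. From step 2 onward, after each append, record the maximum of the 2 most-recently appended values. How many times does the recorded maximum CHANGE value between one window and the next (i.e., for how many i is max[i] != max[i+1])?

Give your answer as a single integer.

step 1: append 48 -> window=[48] (not full yet)
step 2: append 32 -> window=[48, 32] -> max=48
step 3: append 29 -> window=[32, 29] -> max=32
step 4: append 13 -> window=[29, 13] -> max=29
step 5: append 0 -> window=[13, 0] -> max=13
step 6: append 39 -> window=[0, 39] -> max=39
step 7: append 40 -> window=[39, 40] -> max=40
step 8: append 17 -> window=[40, 17] -> max=40
step 9: append 52 -> window=[17, 52] -> max=52
step 10: append 48 -> window=[52, 48] -> max=52
step 11: append 10 -> window=[48, 10] -> max=48
step 12: append 2 -> window=[10, 2] -> max=10
step 13: append 0 -> window=[2, 0] -> max=2
step 14: append 35 -> window=[0, 35] -> max=35
step 15: append 25 -> window=[35, 25] -> max=35
Recorded maximums: 48 32 29 13 39 40 40 52 52 48 10 2 35 35
Changes between consecutive maximums: 10

Answer: 10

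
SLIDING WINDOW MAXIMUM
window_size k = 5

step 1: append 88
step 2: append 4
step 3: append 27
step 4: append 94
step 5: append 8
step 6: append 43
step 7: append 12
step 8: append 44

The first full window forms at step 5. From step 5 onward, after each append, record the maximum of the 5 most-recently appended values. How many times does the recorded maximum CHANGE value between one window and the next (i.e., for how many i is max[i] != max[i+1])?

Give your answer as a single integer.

Answer: 0

Derivation:
step 1: append 88 -> window=[88] (not full yet)
step 2: append 4 -> window=[88, 4] (not full yet)
step 3: append 27 -> window=[88, 4, 27] (not full yet)
step 4: append 94 -> window=[88, 4, 27, 94] (not full yet)
step 5: append 8 -> window=[88, 4, 27, 94, 8] -> max=94
step 6: append 43 -> window=[4, 27, 94, 8, 43] -> max=94
step 7: append 12 -> window=[27, 94, 8, 43, 12] -> max=94
step 8: append 44 -> window=[94, 8, 43, 12, 44] -> max=94
Recorded maximums: 94 94 94 94
Changes between consecutive maximums: 0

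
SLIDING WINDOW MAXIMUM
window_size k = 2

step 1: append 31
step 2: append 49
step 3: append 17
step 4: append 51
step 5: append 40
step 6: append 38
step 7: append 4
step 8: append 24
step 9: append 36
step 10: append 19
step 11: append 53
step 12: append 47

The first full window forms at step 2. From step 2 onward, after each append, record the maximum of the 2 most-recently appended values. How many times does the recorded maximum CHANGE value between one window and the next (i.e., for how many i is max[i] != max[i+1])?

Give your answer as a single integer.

Answer: 6

Derivation:
step 1: append 31 -> window=[31] (not full yet)
step 2: append 49 -> window=[31, 49] -> max=49
step 3: append 17 -> window=[49, 17] -> max=49
step 4: append 51 -> window=[17, 51] -> max=51
step 5: append 40 -> window=[51, 40] -> max=51
step 6: append 38 -> window=[40, 38] -> max=40
step 7: append 4 -> window=[38, 4] -> max=38
step 8: append 24 -> window=[4, 24] -> max=24
step 9: append 36 -> window=[24, 36] -> max=36
step 10: append 19 -> window=[36, 19] -> max=36
step 11: append 53 -> window=[19, 53] -> max=53
step 12: append 47 -> window=[53, 47] -> max=53
Recorded maximums: 49 49 51 51 40 38 24 36 36 53 53
Changes between consecutive maximums: 6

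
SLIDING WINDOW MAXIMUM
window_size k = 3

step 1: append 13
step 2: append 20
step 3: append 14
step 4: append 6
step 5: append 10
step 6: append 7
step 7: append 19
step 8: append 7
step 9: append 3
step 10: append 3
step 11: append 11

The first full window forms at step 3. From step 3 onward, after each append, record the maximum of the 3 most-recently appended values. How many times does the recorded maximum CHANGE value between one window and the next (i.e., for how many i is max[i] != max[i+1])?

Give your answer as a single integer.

step 1: append 13 -> window=[13] (not full yet)
step 2: append 20 -> window=[13, 20] (not full yet)
step 3: append 14 -> window=[13, 20, 14] -> max=20
step 4: append 6 -> window=[20, 14, 6] -> max=20
step 5: append 10 -> window=[14, 6, 10] -> max=14
step 6: append 7 -> window=[6, 10, 7] -> max=10
step 7: append 19 -> window=[10, 7, 19] -> max=19
step 8: append 7 -> window=[7, 19, 7] -> max=19
step 9: append 3 -> window=[19, 7, 3] -> max=19
step 10: append 3 -> window=[7, 3, 3] -> max=7
step 11: append 11 -> window=[3, 3, 11] -> max=11
Recorded maximums: 20 20 14 10 19 19 19 7 11
Changes between consecutive maximums: 5

Answer: 5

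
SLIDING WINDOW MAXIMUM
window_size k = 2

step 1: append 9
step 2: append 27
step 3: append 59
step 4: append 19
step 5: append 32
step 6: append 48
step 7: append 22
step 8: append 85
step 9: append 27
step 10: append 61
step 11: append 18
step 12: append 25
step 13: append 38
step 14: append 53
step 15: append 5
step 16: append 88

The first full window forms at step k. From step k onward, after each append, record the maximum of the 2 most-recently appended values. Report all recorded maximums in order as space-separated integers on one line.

step 1: append 9 -> window=[9] (not full yet)
step 2: append 27 -> window=[9, 27] -> max=27
step 3: append 59 -> window=[27, 59] -> max=59
step 4: append 19 -> window=[59, 19] -> max=59
step 5: append 32 -> window=[19, 32] -> max=32
step 6: append 48 -> window=[32, 48] -> max=48
step 7: append 22 -> window=[48, 22] -> max=48
step 8: append 85 -> window=[22, 85] -> max=85
step 9: append 27 -> window=[85, 27] -> max=85
step 10: append 61 -> window=[27, 61] -> max=61
step 11: append 18 -> window=[61, 18] -> max=61
step 12: append 25 -> window=[18, 25] -> max=25
step 13: append 38 -> window=[25, 38] -> max=38
step 14: append 53 -> window=[38, 53] -> max=53
step 15: append 5 -> window=[53, 5] -> max=53
step 16: append 88 -> window=[5, 88] -> max=88

Answer: 27 59 59 32 48 48 85 85 61 61 25 38 53 53 88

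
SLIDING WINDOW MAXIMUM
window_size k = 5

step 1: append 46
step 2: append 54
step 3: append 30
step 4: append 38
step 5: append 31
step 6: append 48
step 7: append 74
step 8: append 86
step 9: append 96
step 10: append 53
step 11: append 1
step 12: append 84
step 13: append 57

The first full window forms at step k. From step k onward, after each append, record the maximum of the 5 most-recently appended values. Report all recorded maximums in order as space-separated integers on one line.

step 1: append 46 -> window=[46] (not full yet)
step 2: append 54 -> window=[46, 54] (not full yet)
step 3: append 30 -> window=[46, 54, 30] (not full yet)
step 4: append 38 -> window=[46, 54, 30, 38] (not full yet)
step 5: append 31 -> window=[46, 54, 30, 38, 31] -> max=54
step 6: append 48 -> window=[54, 30, 38, 31, 48] -> max=54
step 7: append 74 -> window=[30, 38, 31, 48, 74] -> max=74
step 8: append 86 -> window=[38, 31, 48, 74, 86] -> max=86
step 9: append 96 -> window=[31, 48, 74, 86, 96] -> max=96
step 10: append 53 -> window=[48, 74, 86, 96, 53] -> max=96
step 11: append 1 -> window=[74, 86, 96, 53, 1] -> max=96
step 12: append 84 -> window=[86, 96, 53, 1, 84] -> max=96
step 13: append 57 -> window=[96, 53, 1, 84, 57] -> max=96

Answer: 54 54 74 86 96 96 96 96 96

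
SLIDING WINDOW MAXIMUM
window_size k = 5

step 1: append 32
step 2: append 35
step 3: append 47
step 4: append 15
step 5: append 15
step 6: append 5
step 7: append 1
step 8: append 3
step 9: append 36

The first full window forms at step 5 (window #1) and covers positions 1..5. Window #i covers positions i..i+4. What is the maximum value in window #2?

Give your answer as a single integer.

step 1: append 32 -> window=[32] (not full yet)
step 2: append 35 -> window=[32, 35] (not full yet)
step 3: append 47 -> window=[32, 35, 47] (not full yet)
step 4: append 15 -> window=[32, 35, 47, 15] (not full yet)
step 5: append 15 -> window=[32, 35, 47, 15, 15] -> max=47
step 6: append 5 -> window=[35, 47, 15, 15, 5] -> max=47
Window #2 max = 47

Answer: 47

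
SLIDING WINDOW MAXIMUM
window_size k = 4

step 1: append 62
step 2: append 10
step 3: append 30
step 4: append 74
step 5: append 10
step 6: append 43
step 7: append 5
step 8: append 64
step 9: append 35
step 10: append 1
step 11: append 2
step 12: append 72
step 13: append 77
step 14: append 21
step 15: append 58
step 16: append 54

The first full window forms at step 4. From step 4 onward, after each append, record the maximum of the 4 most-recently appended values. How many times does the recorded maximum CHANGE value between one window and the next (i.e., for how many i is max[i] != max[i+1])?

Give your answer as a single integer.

step 1: append 62 -> window=[62] (not full yet)
step 2: append 10 -> window=[62, 10] (not full yet)
step 3: append 30 -> window=[62, 10, 30] (not full yet)
step 4: append 74 -> window=[62, 10, 30, 74] -> max=74
step 5: append 10 -> window=[10, 30, 74, 10] -> max=74
step 6: append 43 -> window=[30, 74, 10, 43] -> max=74
step 7: append 5 -> window=[74, 10, 43, 5] -> max=74
step 8: append 64 -> window=[10, 43, 5, 64] -> max=64
step 9: append 35 -> window=[43, 5, 64, 35] -> max=64
step 10: append 1 -> window=[5, 64, 35, 1] -> max=64
step 11: append 2 -> window=[64, 35, 1, 2] -> max=64
step 12: append 72 -> window=[35, 1, 2, 72] -> max=72
step 13: append 77 -> window=[1, 2, 72, 77] -> max=77
step 14: append 21 -> window=[2, 72, 77, 21] -> max=77
step 15: append 58 -> window=[72, 77, 21, 58] -> max=77
step 16: append 54 -> window=[77, 21, 58, 54] -> max=77
Recorded maximums: 74 74 74 74 64 64 64 64 72 77 77 77 77
Changes between consecutive maximums: 3

Answer: 3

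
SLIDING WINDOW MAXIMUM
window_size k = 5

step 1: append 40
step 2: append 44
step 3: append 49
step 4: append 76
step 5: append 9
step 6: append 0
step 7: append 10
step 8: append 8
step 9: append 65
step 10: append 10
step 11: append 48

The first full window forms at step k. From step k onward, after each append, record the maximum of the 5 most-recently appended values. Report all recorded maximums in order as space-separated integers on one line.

step 1: append 40 -> window=[40] (not full yet)
step 2: append 44 -> window=[40, 44] (not full yet)
step 3: append 49 -> window=[40, 44, 49] (not full yet)
step 4: append 76 -> window=[40, 44, 49, 76] (not full yet)
step 5: append 9 -> window=[40, 44, 49, 76, 9] -> max=76
step 6: append 0 -> window=[44, 49, 76, 9, 0] -> max=76
step 7: append 10 -> window=[49, 76, 9, 0, 10] -> max=76
step 8: append 8 -> window=[76, 9, 0, 10, 8] -> max=76
step 9: append 65 -> window=[9, 0, 10, 8, 65] -> max=65
step 10: append 10 -> window=[0, 10, 8, 65, 10] -> max=65
step 11: append 48 -> window=[10, 8, 65, 10, 48] -> max=65

Answer: 76 76 76 76 65 65 65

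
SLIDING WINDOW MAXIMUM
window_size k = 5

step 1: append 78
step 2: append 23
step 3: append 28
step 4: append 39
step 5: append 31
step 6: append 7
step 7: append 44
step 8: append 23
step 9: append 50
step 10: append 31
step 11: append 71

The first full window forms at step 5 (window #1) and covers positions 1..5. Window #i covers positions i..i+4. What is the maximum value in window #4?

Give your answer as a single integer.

Answer: 44

Derivation:
step 1: append 78 -> window=[78] (not full yet)
step 2: append 23 -> window=[78, 23] (not full yet)
step 3: append 28 -> window=[78, 23, 28] (not full yet)
step 4: append 39 -> window=[78, 23, 28, 39] (not full yet)
step 5: append 31 -> window=[78, 23, 28, 39, 31] -> max=78
step 6: append 7 -> window=[23, 28, 39, 31, 7] -> max=39
step 7: append 44 -> window=[28, 39, 31, 7, 44] -> max=44
step 8: append 23 -> window=[39, 31, 7, 44, 23] -> max=44
Window #4 max = 44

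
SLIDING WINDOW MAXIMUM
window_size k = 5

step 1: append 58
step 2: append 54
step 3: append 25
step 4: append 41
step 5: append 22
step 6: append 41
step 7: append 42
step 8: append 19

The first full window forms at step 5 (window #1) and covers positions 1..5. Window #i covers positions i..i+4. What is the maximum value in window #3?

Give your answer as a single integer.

step 1: append 58 -> window=[58] (not full yet)
step 2: append 54 -> window=[58, 54] (not full yet)
step 3: append 25 -> window=[58, 54, 25] (not full yet)
step 4: append 41 -> window=[58, 54, 25, 41] (not full yet)
step 5: append 22 -> window=[58, 54, 25, 41, 22] -> max=58
step 6: append 41 -> window=[54, 25, 41, 22, 41] -> max=54
step 7: append 42 -> window=[25, 41, 22, 41, 42] -> max=42
Window #3 max = 42

Answer: 42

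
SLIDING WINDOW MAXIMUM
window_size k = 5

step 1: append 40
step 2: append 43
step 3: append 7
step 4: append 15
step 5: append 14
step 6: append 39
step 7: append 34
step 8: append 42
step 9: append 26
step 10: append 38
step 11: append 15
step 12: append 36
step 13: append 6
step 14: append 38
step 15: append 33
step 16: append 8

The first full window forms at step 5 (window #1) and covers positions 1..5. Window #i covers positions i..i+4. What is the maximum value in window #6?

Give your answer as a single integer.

step 1: append 40 -> window=[40] (not full yet)
step 2: append 43 -> window=[40, 43] (not full yet)
step 3: append 7 -> window=[40, 43, 7] (not full yet)
step 4: append 15 -> window=[40, 43, 7, 15] (not full yet)
step 5: append 14 -> window=[40, 43, 7, 15, 14] -> max=43
step 6: append 39 -> window=[43, 7, 15, 14, 39] -> max=43
step 7: append 34 -> window=[7, 15, 14, 39, 34] -> max=39
step 8: append 42 -> window=[15, 14, 39, 34, 42] -> max=42
step 9: append 26 -> window=[14, 39, 34, 42, 26] -> max=42
step 10: append 38 -> window=[39, 34, 42, 26, 38] -> max=42
Window #6 max = 42

Answer: 42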